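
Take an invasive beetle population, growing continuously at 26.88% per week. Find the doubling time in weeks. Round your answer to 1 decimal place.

doubling time = ln(2) / |r| = 0.69315 / 0.2688

doubling time ≈ 2.6 weeks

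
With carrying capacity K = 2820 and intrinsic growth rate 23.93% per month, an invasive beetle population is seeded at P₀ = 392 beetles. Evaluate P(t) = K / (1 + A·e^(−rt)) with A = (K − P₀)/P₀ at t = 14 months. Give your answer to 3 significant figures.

A = (2820 − 392)/392 = 6.19388
P(14) = 2820 / (1 + 6.19388·e^(−0.2393·14)) = 2820 / (1 + 6.19388·0.035077)
= 2820 / 1.21726 ≈ 2316.67

≈ 2,320 beetles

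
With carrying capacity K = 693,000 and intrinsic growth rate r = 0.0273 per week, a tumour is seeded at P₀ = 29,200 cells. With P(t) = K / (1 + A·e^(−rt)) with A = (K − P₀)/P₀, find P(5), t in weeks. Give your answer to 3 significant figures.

A = (693000 − 29200)/29200 = 22.73288
P(5) = 693000 / (1 + 22.73288·e^(−0.0273·5)) = 693000 / (1 + 22.73288·0.872406)
= 693000 / 20.83231 ≈ 33265.64

≈ 33,300 cells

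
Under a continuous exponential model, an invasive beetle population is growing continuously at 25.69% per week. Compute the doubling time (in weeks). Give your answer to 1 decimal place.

doubling time ≈ 2.7 weeks

doubling time = ln(2) / |r| = 0.69315 / 0.2569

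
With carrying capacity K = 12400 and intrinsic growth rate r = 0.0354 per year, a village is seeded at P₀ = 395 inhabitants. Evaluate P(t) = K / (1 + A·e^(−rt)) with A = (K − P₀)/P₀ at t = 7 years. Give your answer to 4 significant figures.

A = (12400 − 395)/395 = 30.39241
P(7) = 12400 / (1 + 30.39241·e^(−0.0354·7)) = 12400 / (1 + 30.39241·0.780516)
= 12400 / 24.72176 ≈ 501.58

≈ 501.6 inhabitants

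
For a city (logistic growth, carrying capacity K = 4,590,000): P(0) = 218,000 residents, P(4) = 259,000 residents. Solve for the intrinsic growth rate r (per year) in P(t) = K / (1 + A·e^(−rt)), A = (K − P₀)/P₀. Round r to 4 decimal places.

r ≈ 0.0454 per year

A = (4590000 − 218000)/218000 = 20.05505
259000 = 4590000/(1 + 20.05505·e^(−r·4)) → e^(−4r) = (17.72201 − 1)/20.05505 = 0.833806
r = −ln(0.833806)/4 = 0.18176/4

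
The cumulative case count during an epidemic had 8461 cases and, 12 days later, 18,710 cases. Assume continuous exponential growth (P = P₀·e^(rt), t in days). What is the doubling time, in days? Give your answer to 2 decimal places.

doubling time ≈ 10.48 days

r = ln(18710/8461) / 12 = ln(2.21132) / 12 ≈ 0.066133 per day
doubling time = ln 2 / |r| = 0.69315 / 0.066133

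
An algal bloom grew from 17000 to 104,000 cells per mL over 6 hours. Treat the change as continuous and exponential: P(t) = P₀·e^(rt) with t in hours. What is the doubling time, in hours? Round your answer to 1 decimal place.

r = ln(104000/17000) / 6 = ln(6.11765) / 6 ≈ 0.301863 per hour
doubling time = ln 2 / |r| = 0.69315 / 0.301863

doubling time ≈ 2.3 hours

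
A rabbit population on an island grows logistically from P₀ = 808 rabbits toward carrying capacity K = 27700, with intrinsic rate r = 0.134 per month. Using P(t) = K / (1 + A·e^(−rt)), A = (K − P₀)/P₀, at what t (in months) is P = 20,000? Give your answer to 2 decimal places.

t ≈ 33.28 months

A = (27700 − 808)/808 = 33.28218
20000 = 27700/(1 + 33.28218·e^(−0.134t)) → 1 + 33.28218·e^(−0.134t) = 1.385
e^(−0.134t) = 0.011568 → t = ln(86.44722)/0.134 = 4.45953/0.134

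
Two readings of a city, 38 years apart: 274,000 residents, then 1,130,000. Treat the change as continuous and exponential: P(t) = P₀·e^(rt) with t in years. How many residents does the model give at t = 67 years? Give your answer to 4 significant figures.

r = ln(1130000/274000) / 38 ≈ 0.037285 per year
P(67) = 274000 · e^(0.037285·67) = 274000 · 12.15963 ≈ 3331737.47

≈ 3,332,000 residents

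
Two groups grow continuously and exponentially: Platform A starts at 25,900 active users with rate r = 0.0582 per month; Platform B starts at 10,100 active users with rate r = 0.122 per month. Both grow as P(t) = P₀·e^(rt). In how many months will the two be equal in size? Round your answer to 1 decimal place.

25900·e^(0.0582t) = 10100·e^(0.122t)
25900/10100 = e^((0.122 − 0.0582)t) → ln(2.56436) = 0.0638·t
t = 0.94171 / 0.0638

t ≈ 14.8 months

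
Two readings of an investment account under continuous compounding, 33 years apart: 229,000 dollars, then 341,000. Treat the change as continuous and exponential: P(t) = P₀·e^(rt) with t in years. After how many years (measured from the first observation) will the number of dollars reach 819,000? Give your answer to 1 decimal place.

r = ln(341000/229000) / 33 ≈ 0.012065 per year
t = ln(819000/229000) / r = 1.27436 / 0.012065 ≈ 105.621

t ≈ 105.6 years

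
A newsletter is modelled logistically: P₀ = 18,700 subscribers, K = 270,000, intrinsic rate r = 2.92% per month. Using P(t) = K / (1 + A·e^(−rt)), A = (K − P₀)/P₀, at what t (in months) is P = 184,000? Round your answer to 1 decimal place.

A = (270000 − 18700)/18700 = 13.4385
184000 = 270000/(1 + 13.4385·e^(−0.0292t)) → 1 + 13.4385·e^(−0.0292t) = 1.46739
e^(−0.0292t) = 0.03478 → t = ln(28.75215)/0.0292 = 3.35871/0.0292

t ≈ 115.0 months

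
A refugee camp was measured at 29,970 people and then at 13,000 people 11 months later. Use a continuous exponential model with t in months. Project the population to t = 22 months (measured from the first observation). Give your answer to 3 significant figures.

r = ln(13000/29970) / 11 ≈ -0.075932 per month
P(22) = 29970 · e^(-0.075932·22) = 29970 · 0.18815 ≈ 5638.97

≈ 5,640 people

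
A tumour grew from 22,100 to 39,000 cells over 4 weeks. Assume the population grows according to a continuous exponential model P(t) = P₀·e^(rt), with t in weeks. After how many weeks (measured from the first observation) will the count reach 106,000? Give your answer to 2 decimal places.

t ≈ 11.04 weeks

r = ln(39000/22100) / 4 ≈ 0.141996 per week
t = ln(106000/22100) / r = 1.56786 / 0.141996 ≈ 11.042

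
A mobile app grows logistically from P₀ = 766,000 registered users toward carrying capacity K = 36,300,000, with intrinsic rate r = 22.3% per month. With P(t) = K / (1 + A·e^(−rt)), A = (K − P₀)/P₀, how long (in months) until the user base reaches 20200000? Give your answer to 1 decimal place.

A = (36300000 − 766000)/766000 = 46.38903
20200000 = 36300000/(1 + 46.38903·e^(−0.223t)) → 1 + 46.38903·e^(−0.223t) = 1.79703
e^(−0.223t) = 0.017181 → t = ln(58.20239)/0.223 = 4.06393/0.223

t ≈ 18.2 months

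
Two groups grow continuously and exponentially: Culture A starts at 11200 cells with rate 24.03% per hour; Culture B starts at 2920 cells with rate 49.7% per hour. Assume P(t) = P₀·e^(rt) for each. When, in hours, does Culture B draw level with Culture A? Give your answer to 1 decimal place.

t ≈ 5.2 hours

11200·e^(0.2403t) = 2920·e^(0.497t)
11200/2920 = e^((0.497 − 0.2403)t) → ln(3.83562) = 0.2567·t
t = 1.34433 / 0.2567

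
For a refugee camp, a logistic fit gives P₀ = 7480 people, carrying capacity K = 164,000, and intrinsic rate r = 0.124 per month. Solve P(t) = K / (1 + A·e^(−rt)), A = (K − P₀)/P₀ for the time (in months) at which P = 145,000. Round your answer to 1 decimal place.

A = (164000 − 7480)/7480 = 20.92513
145000 = 164000/(1 + 20.92513·e^(−0.124t)) → 1 + 20.92513·e^(−0.124t) = 1.13103
e^(−0.124t) = 0.006262 → t = ln(159.69181)/0.124 = 5.07325/0.124

t ≈ 40.9 months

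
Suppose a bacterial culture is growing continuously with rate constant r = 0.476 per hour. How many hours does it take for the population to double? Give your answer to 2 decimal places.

doubling time ≈ 1.46 hours

doubling time = ln(2) / |r| = 0.69315 / 0.476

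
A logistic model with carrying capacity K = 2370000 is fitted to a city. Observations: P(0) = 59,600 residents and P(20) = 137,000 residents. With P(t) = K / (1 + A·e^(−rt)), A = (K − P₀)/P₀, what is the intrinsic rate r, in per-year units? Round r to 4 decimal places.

A = (2370000 − 59600)/59600 = 38.7651
137000 = 2370000/(1 + 38.7651·e^(−r·20)) → e^(−20r) = (17.29927 − 1)/38.7651 = 0.420462
r = −ln(0.420462)/20 = 0.8664/20

r ≈ 0.0433 per year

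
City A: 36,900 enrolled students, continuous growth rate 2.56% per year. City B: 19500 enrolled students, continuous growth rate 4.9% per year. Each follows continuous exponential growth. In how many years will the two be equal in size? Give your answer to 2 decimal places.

36900·e^(0.0256t) = 19500·e^(0.049t)
36900/19500 = e^((0.049 − 0.0256)t) → ln(1.89231) = 0.0234·t
t = 0.6378 / 0.0234

t ≈ 27.26 years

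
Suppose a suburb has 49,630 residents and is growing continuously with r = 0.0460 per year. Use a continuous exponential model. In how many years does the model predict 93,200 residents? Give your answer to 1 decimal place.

t ≈ 13.7 years

93200 = 49630 · e^(0.046·t)
t = ln(93200/49630) / 0.046 = ln(1.8779) / 0.046 = 0.63015 / 0.046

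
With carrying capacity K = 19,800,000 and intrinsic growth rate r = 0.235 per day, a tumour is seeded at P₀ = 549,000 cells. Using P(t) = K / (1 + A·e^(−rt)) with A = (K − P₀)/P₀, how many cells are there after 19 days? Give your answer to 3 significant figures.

≈ 14,100,000 cells

A = (19800000 − 549000)/549000 = 35.06557
P(19) = 19800000 / (1 + 35.06557·e^(−0.235·19)) = 19800000 / (1 + 35.06557·0.011505)
= 19800000 / 1.40342 ≈ 14108404.84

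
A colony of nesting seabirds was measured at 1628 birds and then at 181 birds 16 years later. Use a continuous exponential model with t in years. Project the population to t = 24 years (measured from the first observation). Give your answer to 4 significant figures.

r = ln(181/1628) / 16 ≈ -0.137288 per year
P(24) = 1628 · e^(-0.137288·24) = 1628 · 0.03707 ≈ 60.35

≈ 60.35 birds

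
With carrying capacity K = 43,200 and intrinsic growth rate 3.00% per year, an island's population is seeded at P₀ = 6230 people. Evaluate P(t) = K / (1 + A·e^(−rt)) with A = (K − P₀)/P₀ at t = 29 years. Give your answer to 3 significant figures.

≈ 12,400 people

A = (43200 − 6230)/6230 = 5.93419
P(29) = 43200 / (1 + 5.93419·e^(−0.03·29)) = 43200 / (1 + 5.93419·0.418952)
= 43200 / 3.48614 ≈ 12391.94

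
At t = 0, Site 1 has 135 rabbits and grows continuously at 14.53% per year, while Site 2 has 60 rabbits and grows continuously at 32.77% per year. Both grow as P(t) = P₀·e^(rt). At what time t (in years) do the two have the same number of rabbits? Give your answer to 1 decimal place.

135·e^(0.1453t) = 60·e^(0.3277t)
135/60 = e^((0.3277 − 0.1453)t) → ln(2.25) = 0.1824·t
t = 0.81093 / 0.1824

t ≈ 4.4 years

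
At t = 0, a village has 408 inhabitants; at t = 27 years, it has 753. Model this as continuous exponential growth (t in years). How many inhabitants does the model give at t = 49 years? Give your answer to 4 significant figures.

r = ln(753/408) / 27 ≈ 0.022696 per year
P(49) = 408 · e^(0.022696·49) = 408 · 3.04078 ≈ 1240.64

≈ 1,241 inhabitants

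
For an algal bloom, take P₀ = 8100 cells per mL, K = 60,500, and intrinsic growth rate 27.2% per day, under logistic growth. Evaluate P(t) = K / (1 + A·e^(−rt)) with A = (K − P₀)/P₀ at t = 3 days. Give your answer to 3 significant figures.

A = (60500 − 8100)/8100 = 6.46914
P(3) = 60500 / (1 + 6.46914·e^(−0.272·3)) = 60500 / (1 + 6.46914·0.442197)
= 60500 / 3.86063 ≈ 15671.01

≈ 15,700 cells per mL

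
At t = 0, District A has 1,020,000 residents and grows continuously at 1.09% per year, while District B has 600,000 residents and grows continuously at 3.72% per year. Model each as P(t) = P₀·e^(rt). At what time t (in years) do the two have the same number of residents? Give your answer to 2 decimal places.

1020000·e^(0.0109t) = 600000·e^(0.0372t)
1020000/600000 = e^((0.0372 − 0.0109)t) → ln(1.7) = 0.0263·t
t = 0.53063 / 0.0263

t ≈ 20.18 years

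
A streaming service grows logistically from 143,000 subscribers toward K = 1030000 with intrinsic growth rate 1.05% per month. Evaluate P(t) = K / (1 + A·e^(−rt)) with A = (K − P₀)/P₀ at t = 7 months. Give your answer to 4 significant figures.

≈ 152,300 subscribers

A = (1030000 − 143000)/143000 = 6.2028
P(7) = 1030000 / (1 + 6.2028·e^(−0.0105·7)) = 1030000 / (1 + 6.2028·0.929136)
= 1030000 / 6.76324 ≈ 152293.8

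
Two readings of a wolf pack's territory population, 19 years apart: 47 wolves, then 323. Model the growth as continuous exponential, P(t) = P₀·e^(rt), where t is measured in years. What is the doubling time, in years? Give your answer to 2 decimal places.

doubling time ≈ 6.83 years

r = ln(323/47) / 19 = ln(6.87234) / 19 ≈ 0.101448 per year
doubling time = ln 2 / |r| = 0.69315 / 0.101448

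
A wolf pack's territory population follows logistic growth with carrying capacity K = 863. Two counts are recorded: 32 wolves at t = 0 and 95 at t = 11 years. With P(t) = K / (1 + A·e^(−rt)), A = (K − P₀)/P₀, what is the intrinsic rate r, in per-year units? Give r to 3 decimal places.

A = (863 − 32)/32 = 25.96875
95 = 863/(1 + 25.96875·e^(−r·11)) → e^(−11r) = (9.08421 − 1)/25.96875 = 0.311305
r = −ln(0.311305)/11 = 1.16698/11

r ≈ 0.106 per year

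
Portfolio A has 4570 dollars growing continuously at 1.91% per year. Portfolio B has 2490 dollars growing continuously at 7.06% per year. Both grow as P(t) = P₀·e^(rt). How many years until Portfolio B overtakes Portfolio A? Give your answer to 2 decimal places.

4570·e^(0.0191t) = 2490·e^(0.0706t)
4570/2490 = e^((0.0706 − 0.0191)t) → ln(1.83534) = 0.0515·t
t = 0.60723 / 0.0515

t ≈ 11.79 years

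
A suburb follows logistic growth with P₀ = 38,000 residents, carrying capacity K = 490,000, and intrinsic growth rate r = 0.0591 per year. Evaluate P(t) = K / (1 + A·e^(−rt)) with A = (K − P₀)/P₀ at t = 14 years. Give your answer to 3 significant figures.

≈ 79,000 residents

A = (490000 − 38000)/38000 = 11.89474
P(14) = 490000 / (1 + 11.89474·e^(−0.0591·14)) = 490000 / (1 + 11.89474·0.437184)
= 490000 / 6.20019 ≈ 79029.78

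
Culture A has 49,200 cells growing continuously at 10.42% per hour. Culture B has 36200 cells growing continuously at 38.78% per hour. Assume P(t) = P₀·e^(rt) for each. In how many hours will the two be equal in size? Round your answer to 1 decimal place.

49200·e^(0.1042t) = 36200·e^(0.3878t)
49200/36200 = e^((0.3878 − 0.1042)t) → ln(1.35912) = 0.2836·t
t = 0.30683 / 0.2836

t ≈ 1.1 hours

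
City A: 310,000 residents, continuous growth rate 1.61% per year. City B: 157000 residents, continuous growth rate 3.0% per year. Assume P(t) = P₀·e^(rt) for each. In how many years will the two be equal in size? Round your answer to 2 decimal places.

t ≈ 48.94 years

310000·e^(0.0161t) = 157000·e^(0.03t)
310000/157000 = e^((0.03 − 0.0161)t) → ln(1.97452) = 0.0139·t
t = 0.68033 / 0.0139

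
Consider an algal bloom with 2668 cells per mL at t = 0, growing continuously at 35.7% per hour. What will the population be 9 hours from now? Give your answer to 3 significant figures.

≈ 66,300 cells per mL

P(9) = 2668 · e^(0.357·9) = 2668 · e^(3.213)
= 2668 · 24.85354 ≈ 66309.23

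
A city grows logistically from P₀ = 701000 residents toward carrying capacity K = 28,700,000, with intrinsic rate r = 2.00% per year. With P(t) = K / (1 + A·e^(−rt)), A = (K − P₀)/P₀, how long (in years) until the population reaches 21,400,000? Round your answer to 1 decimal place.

A = (28700000 − 701000)/701000 = 39.94151
21400000 = 28700000/(1 + 39.94151·e^(−0.02t)) → 1 + 39.94151·e^(−0.02t) = 1.34112
e^(−0.02t) = 0.008541 → t = ln(117.08882)/0.02 = 4.76293/0.02

t ≈ 238.1 years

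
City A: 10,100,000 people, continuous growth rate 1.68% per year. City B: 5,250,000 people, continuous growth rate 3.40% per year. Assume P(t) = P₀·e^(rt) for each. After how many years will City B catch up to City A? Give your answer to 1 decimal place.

t ≈ 38.0 years

10100000·e^(0.0168t) = 5250000·e^(0.034t)
10100000/5250000 = e^((0.034 − 0.0168)t) → ln(1.92381) = 0.0172·t
t = 0.65431 / 0.0172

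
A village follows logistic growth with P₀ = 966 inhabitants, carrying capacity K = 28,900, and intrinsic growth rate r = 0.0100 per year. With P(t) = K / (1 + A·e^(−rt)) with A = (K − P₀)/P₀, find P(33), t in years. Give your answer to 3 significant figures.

≈ 1,330 inhabitants

A = (28900 − 966)/966 = 28.91718
P(33) = 28900 / (1 + 28.91718·e^(−0.01·33)) = 28900 / (1 + 28.91718·0.718924)
= 28900 / 21.78925 ≈ 1326.34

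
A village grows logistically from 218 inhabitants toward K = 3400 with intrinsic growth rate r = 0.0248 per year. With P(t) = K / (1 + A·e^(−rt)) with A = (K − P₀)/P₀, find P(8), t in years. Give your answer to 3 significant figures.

≈ 262 inhabitants

A = (3400 − 218)/218 = 14.59633
P(8) = 3400 / (1 + 14.59633·e^(−0.0248·8)) = 3400 / (1 + 14.59633·0.820042)
= 3400 / 12.9696 ≈ 262.15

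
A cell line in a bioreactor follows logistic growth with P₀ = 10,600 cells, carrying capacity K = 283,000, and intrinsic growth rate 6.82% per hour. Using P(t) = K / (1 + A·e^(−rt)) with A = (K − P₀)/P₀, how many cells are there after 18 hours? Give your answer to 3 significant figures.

≈ 33,200 cells

A = (283000 − 10600)/10600 = 25.69811
P(18) = 283000 / (1 + 25.69811·e^(−0.0682·18)) = 283000 / (1 + 25.69811·0.292995)
= 283000 / 8.52942 ≈ 33179.29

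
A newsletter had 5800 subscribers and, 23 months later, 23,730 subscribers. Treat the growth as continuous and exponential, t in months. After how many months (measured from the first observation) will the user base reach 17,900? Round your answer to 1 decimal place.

r = ln(23730/5800) / 23 ≈ 0.061256 per month
t = ln(17900/5800) / r = 1.12694 / 0.061256 ≈ 18.397

t ≈ 18.4 months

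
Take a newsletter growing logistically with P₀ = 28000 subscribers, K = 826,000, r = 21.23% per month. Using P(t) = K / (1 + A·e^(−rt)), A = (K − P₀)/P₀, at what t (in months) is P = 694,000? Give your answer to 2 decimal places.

t ≈ 23.60 months

A = (826000 − 28000)/28000 = 28.5
694000 = 826000/(1 + 28.5·e^(−0.2123t)) → 1 + 28.5·e^(−0.2123t) = 1.1902
e^(−0.2123t) = 0.006674 → t = ln(149.84091)/0.2123 = 5.00957/0.2123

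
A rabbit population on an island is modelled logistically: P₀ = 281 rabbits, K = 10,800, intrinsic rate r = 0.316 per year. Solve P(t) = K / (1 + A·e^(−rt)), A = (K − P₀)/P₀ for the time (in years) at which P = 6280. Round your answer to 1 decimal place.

t ≈ 12.5 years

A = (10800 − 281)/281 = 37.43416
6280 = 10800/(1 + 37.43416·e^(−0.316t)) → 1 + 37.43416·e^(−0.316t) = 1.71975
e^(−0.316t) = 0.019227 → t = ln(52.0103)/0.316 = 3.95144/0.316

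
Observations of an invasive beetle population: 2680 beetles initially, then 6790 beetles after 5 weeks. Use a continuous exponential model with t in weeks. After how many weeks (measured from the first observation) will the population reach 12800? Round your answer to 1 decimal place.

r = ln(6790/2680) / 5 ≈ 0.185927 per week
t = ln(12800/2680) / r = 1.56363 / 0.185927 ≈ 8.41

t ≈ 8.4 weeks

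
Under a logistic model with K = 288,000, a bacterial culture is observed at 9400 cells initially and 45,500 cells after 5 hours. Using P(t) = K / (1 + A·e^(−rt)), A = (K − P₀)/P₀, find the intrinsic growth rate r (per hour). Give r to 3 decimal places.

A = (288000 − 9400)/9400 = 29.6383
45500 = 288000/(1 + 29.6383·e^(−r·5)) → e^(−5r) = (6.32967 − 1)/29.6383 = 0.179824
r = −ln(0.179824)/5 = 1.71578/5

r ≈ 0.343 per hour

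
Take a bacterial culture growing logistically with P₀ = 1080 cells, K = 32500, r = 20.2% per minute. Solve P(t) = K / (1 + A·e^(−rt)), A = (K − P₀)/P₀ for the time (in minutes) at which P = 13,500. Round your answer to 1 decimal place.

t ≈ 15.0 minutes

A = (32500 − 1080)/1080 = 29.09259
13500 = 32500/(1 + 29.09259·e^(−0.202t)) → 1 + 29.09259·e^(−0.202t) = 2.40741
e^(−0.202t) = 0.048377 → t = ln(20.67105)/0.202 = 3.02873/0.202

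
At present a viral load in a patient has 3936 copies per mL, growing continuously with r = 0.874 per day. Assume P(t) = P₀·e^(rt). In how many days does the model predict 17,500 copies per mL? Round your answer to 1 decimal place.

17500 = 3936 · e^(0.874·t)
t = ln(17500/3936) / 0.874 = ln(4.44614) / 0.874 = 1.49204 / 0.874

t ≈ 1.7 days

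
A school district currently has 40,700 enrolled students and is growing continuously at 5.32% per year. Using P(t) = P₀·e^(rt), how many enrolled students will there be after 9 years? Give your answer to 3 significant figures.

P(9) = 40700 · e^(0.0532·9) = 40700 · e^(0.4788)
= 40700 · 1.61414 ≈ 65695.35

≈ 65,700 enrolled students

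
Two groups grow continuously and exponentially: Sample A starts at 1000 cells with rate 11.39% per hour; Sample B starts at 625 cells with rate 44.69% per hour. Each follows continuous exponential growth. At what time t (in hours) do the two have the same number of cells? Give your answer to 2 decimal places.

t ≈ 1.41 hours

1000·e^(0.1139t) = 625·e^(0.4469t)
1000/625 = e^((0.4469 − 0.1139)t) → ln(1.6) = 0.333·t
t = 0.47 / 0.333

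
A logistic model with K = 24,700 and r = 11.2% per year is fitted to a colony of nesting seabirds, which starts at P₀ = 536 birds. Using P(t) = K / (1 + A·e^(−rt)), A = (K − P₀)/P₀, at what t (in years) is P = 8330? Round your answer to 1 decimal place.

A = (24700 − 536)/536 = 45.08209
8330 = 24700/(1 + 45.08209·e^(−0.112t)) → 1 + 45.08209·e^(−0.112t) = 2.96519
e^(−0.112t) = 0.043591 → t = ln(22.94037)/0.112 = 3.1329/0.112

t ≈ 28.0 years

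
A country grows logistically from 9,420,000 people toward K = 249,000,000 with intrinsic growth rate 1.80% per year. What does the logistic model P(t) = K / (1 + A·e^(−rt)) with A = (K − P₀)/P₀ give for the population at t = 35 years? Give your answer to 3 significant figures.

A = (249000000 − 9420000)/9420000 = 25.43312
P(35) = 249000000 / (1 + 25.43312·e^(−0.018·35)) = 249000000 / (1 + 25.43312·0.532592)
= 249000000 / 14.54547 ≈ 17118729.78

≈ 17,100,000 people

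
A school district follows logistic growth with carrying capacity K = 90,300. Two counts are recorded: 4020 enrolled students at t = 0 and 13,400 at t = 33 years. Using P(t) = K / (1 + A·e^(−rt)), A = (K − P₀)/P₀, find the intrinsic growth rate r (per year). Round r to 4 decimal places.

r ≈ 0.0400 per year

A = (90300 − 4020)/4020 = 21.46269
13400 = 90300/(1 + 21.46269·e^(−r·33)) → e^(−33r) = (6.73881 − 1)/21.46269 = 0.267385
r = −ln(0.267385)/33 = 1.31906/33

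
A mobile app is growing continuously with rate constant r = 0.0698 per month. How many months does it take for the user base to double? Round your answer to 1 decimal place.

doubling time ≈ 9.9 months

doubling time = ln(2) / |r| = 0.69315 / 0.0698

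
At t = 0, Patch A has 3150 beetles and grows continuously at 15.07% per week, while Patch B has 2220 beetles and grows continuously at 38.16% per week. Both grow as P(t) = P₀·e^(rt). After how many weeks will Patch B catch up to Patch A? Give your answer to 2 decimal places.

3150·e^(0.1507t) = 2220·e^(0.3816t)
3150/2220 = e^((0.3816 − 0.1507)t) → ln(1.41892) = 0.2309·t
t = 0.3499 / 0.2309

t ≈ 1.52 weeks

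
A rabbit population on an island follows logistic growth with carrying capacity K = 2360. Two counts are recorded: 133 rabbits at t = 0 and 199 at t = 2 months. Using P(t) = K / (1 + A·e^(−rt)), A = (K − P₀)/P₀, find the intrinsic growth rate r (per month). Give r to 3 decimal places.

r ≈ 0.217 per month

A = (2360 − 133)/133 = 16.74436
199 = 2360/(1 + 16.74436·e^(−r·2)) → e^(−2r) = (11.8593 − 1)/16.74436 = 0.648535
r = −ln(0.648535)/2 = 0.43304/2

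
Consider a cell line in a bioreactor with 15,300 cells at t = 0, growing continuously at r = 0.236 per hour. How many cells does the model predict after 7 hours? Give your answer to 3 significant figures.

P(7) = 15300 · e^(0.236·7) = 15300 · e^(1.652)
= 15300 · 5.2174 ≈ 79826.28

≈ 79,800 cells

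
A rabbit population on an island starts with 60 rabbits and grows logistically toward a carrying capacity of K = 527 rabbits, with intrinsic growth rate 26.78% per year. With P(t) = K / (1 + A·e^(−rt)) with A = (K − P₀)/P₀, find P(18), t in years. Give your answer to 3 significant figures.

A = (527 − 60)/60 = 7.78333
P(18) = 527 / (1 + 7.78333·e^(−0.2678·18)) = 527 / (1 + 7.78333·0.008064)
= 527 / 1.06276 ≈ 495.88

≈ 496 rabbits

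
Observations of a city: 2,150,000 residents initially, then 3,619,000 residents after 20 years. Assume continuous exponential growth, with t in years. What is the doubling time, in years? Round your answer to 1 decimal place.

r = ln(3619000/2150000) / 20 = ln(1.68326) / 20 ≈ 0.026036 per year
doubling time = ln 2 / |r| = 0.69315 / 0.026036

doubling time ≈ 26.6 years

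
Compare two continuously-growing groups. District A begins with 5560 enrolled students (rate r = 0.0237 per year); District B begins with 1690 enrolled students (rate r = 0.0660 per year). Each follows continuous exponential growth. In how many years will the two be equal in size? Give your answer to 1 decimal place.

t ≈ 28.2 years

5560·e^(0.0237t) = 1690·e^(0.066t)
5560/1690 = e^((0.066 − 0.0237)t) → ln(3.28994) = 0.0423·t
t = 1.19087 / 0.0423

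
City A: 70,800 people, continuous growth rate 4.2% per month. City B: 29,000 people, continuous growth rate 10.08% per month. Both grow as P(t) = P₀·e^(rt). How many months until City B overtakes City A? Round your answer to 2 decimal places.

t ≈ 15.18 months

70800·e^(0.042t) = 29000·e^(0.1008t)
70800/29000 = e^((0.1008 − 0.042)t) → ln(2.44138) = 0.0588·t
t = 0.89256 / 0.0588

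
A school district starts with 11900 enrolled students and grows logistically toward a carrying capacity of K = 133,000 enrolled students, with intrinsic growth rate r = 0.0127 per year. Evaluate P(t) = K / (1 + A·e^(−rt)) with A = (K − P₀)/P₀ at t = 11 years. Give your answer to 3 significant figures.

≈ 13,500 enrolled students

A = (133000 − 11900)/11900 = 10.17647
P(11) = 133000 / (1 + 10.17647·e^(−0.0127·11)) = 133000 / (1 + 10.17647·0.869619)
= 133000 / 9.84965 ≈ 13503.01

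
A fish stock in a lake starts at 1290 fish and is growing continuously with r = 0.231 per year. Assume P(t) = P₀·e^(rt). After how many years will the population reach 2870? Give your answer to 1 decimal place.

2870 = 1290 · e^(0.231·t)
t = ln(2870/1290) / 0.231 = ln(2.22481) / 0.231 = 0.79967 / 0.231

t ≈ 3.5 years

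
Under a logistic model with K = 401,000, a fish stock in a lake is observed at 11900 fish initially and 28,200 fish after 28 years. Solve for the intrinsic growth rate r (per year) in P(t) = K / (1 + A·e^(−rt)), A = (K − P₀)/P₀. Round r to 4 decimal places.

r ≈ 0.0323 per year

A = (401000 − 11900)/11900 = 32.69748
28200 = 401000/(1 + 32.69748·e^(−r·28)) → e^(−28r) = (14.21986 − 1)/32.69748 = 0.404308
r = −ln(0.404308)/28 = 0.90558/28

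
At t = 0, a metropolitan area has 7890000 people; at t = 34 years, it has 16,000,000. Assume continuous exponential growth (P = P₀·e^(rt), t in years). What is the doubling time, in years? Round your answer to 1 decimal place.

doubling time ≈ 33.3 years

r = ln(16000000/7890000) / 34 = ln(2.02788) / 34 ≈ 0.020794 per year
doubling time = ln 2 / |r| = 0.69315 / 0.020794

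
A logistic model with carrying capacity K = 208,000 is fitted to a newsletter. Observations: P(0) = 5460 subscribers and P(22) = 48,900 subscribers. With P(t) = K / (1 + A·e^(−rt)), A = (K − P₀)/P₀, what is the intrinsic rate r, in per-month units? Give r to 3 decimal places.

r ≈ 0.111 per month

A = (208000 − 5460)/5460 = 37.09524
48900 = 208000/(1 + 37.09524·e^(−r·22)) → e^(−22r) = (4.25358 − 1)/37.09524 = 0.087709
r = −ln(0.087709)/22 = 2.43373/22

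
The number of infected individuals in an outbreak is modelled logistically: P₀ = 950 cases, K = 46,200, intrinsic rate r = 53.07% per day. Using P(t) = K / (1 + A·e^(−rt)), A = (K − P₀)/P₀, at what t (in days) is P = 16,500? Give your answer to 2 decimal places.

A = (46200 − 950)/950 = 47.63158
16500 = 46200/(1 + 47.63158·e^(−0.5307t)) → 1 + 47.63158·e^(−0.5307t) = 2.8
e^(−0.5307t) = 0.03779 → t = ln(26.46199)/0.5307 = 3.27571/0.5307

t ≈ 6.17 days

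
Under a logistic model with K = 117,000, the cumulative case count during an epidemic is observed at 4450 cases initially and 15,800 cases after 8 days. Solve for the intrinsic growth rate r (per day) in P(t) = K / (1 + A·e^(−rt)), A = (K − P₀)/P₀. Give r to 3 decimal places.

r ≈ 0.172 per day

A = (117000 − 4450)/4450 = 25.29213
15800 = 117000/(1 + 25.29213·e^(−r·8)) → e^(−8r) = (7.40506 − 1)/25.29213 = 0.253243
r = −ln(0.253243)/8 = 1.3734/8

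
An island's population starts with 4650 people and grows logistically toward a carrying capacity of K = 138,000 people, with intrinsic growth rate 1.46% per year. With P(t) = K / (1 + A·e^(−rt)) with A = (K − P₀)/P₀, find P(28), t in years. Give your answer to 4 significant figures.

≈ 6,881 people

A = (138000 − 4650)/4650 = 28.67742
P(28) = 138000 / (1 + 28.67742·e^(−0.0146·28)) = 138000 / (1 + 28.67742·0.664447)
= 138000 / 20.05463 ≈ 6881.2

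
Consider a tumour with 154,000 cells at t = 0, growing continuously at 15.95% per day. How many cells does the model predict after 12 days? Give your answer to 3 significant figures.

≈ 1,040,000 cells

P(12) = 154000 · e^(0.1595·12) = 154000 · e^(1.914)
= 154000 · 6.78016 ≈ 1044143.91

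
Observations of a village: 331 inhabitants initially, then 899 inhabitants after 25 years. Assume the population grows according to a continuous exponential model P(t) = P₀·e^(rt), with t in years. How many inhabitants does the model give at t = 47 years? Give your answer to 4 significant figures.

≈ 2,166 inhabitants

r = ln(899/331) / 25 ≈ 0.039967 per year
P(47) = 331 · e^(0.039967·47) = 331 · 6.54322 ≈ 2165.81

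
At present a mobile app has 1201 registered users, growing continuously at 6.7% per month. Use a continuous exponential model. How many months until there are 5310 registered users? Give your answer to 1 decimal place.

5310 = 1201 · e^(0.067·t)
t = ln(5310/1201) / 0.067 = ln(4.42132) / 0.067 = 1.48644 / 0.067

t ≈ 22.2 months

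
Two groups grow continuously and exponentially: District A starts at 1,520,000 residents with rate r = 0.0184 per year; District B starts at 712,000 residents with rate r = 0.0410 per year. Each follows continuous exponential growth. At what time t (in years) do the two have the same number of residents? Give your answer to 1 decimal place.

1520000·e^(0.0184t) = 712000·e^(0.041t)
1520000/712000 = e^((0.041 − 0.0184)t) → ln(2.13483) = 0.0226·t
t = 0.75839 / 0.0226

t ≈ 33.6 years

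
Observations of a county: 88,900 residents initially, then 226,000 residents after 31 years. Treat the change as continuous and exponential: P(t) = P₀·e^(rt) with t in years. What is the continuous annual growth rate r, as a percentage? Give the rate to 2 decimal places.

r ≈ 3.01% per year

226000 = 88900 · e^(r·31)
e^(31r) = 226000/88900 = 2.54218
r = ln(2.54218) / 31 = 0.93302 / 31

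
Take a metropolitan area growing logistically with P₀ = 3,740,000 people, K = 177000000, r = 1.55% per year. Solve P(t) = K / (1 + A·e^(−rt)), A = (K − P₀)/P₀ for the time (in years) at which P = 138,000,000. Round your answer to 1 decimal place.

t ≈ 329.0 years

A = (177000000 − 3740000)/3740000 = 46.3262
138000000 = 177000000/(1 + 46.3262·e^(−0.0155t)) → 1 + 46.3262·e^(−0.0155t) = 1.28261
e^(−0.0155t) = 0.0061 → t = ln(163.92349)/0.0155 = 5.0994/0.0155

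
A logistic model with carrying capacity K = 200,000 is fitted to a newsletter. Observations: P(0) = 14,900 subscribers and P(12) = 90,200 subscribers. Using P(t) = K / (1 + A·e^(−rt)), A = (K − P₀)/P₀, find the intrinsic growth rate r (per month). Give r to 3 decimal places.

A = (200000 − 14900)/14900 = 12.42282
90200 = 200000/(1 + 12.42282·e^(−r·12)) → e^(−12r) = (2.21729 − 1)/12.42282 = 0.097989
r = −ln(0.097989)/12 = 2.3229/12

r ≈ 0.194 per month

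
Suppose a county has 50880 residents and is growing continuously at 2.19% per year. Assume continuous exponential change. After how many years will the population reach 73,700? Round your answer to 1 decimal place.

t ≈ 16.9 years

73700 = 50880 · e^(0.0219·t)
t = ln(73700/50880) / 0.0219 = ln(1.44851) / 0.0219 = 0.37053 / 0.0219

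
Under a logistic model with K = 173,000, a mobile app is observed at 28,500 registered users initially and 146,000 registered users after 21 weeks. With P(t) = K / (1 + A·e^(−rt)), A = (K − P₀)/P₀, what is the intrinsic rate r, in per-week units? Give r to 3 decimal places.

A = (173000 − 28500)/28500 = 5.07018
146000 = 173000/(1 + 5.07018·e^(−r·21)) → e^(−21r) = (1.18493 − 1)/5.07018 = 0.036474
r = −ln(0.036474)/21 = 3.31115/21

r ≈ 0.158 per week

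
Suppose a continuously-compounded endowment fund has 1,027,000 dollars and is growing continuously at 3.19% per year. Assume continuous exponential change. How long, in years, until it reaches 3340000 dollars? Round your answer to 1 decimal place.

t ≈ 37.0 years

3340000 = 1027000 · e^(0.0319·t)
t = ln(3340000/1027000) / 0.0319 = ln(3.25219) / 0.0319 = 1.17933 / 0.0319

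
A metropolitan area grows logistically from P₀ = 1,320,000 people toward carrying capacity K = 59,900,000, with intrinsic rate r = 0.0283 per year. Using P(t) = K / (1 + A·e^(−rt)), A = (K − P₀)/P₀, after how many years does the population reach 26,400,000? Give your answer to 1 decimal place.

A = (59900000 − 1320000)/1320000 = 44.37879
26400000 = 59900000/(1 + 44.37879·e^(−0.0283t)) → 1 + 44.37879·e^(−0.0283t) = 2.26894
e^(−0.0283t) = 0.028593 → t = ln(34.97313)/0.0283 = 3.55458/0.0283

t ≈ 125.6 years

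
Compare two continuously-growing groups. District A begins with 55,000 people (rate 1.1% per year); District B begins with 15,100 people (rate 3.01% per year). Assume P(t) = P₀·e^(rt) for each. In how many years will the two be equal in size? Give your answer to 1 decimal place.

55000·e^(0.011t) = 15100·e^(0.0301t)
55000/15100 = e^((0.0301 − 0.011)t) → ln(3.64238) = 0.0191·t
t = 1.29264 / 0.0191

t ≈ 67.7 years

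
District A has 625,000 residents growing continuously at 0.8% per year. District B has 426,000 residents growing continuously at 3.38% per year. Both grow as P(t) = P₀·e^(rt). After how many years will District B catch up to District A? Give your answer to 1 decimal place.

t ≈ 14.9 years

625000·e^(0.008t) = 426000·e^(0.0338t)
625000/426000 = e^((0.0338 − 0.008)t) → ln(1.46714) = 0.0258·t
t = 0.38331 / 0.0258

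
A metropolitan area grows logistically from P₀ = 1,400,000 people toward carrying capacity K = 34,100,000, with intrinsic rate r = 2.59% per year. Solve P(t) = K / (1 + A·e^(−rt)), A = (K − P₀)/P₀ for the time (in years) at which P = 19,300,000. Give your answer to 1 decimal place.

t ≈ 131.9 years

A = (34100000 − 1400000)/1400000 = 23.35714
19300000 = 34100000/(1 + 23.35714·e^(−0.0259t)) → 1 + 23.35714·e^(−0.0259t) = 1.76684
e^(−0.0259t) = 0.032831 → t = ln(30.45898)/0.0259 = 3.41638/0.0259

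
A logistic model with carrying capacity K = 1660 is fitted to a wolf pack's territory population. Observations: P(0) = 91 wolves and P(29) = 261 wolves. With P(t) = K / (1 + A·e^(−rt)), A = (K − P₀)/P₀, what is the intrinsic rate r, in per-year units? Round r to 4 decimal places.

A = (1660 − 91)/91 = 17.24176
261 = 1660/(1 + 17.24176·e^(−r·29)) → e^(−29r) = (6.36015 − 1)/17.24176 = 0.310882
r = −ln(0.310882)/29 = 1.16834/29

r ≈ 0.0403 per year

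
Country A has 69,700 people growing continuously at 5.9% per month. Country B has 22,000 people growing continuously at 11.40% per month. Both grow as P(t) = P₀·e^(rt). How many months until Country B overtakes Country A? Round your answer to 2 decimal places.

69700·e^(0.059t) = 22000·e^(0.114t)
69700/22000 = e^((0.114 − 0.059)t) → ln(3.16818) = 0.055·t
t = 1.15316 / 0.055

t ≈ 20.97 months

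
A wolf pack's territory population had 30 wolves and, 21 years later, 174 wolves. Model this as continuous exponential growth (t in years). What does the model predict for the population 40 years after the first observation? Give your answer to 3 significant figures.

r = ln(174/30) / 21 ≈ 0.083708 per year
P(40) = 30 · e^(0.083708·40) = 30 · 28.45434 ≈ 853.63

≈ 854 wolves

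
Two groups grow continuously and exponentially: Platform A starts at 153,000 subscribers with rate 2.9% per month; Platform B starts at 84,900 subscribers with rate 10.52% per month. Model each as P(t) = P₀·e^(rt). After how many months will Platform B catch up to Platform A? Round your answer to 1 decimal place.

153000·e^(0.029t) = 84900·e^(0.1052t)
153000/84900 = e^((0.1052 − 0.029)t) → ln(1.80212) = 0.0762·t
t = 0.58896 / 0.0762

t ≈ 7.7 months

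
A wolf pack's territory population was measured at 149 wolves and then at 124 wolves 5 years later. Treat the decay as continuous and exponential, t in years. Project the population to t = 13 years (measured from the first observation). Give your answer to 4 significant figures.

≈ 92.43 wolves

r = ln(124/149) / 5 ≈ -0.036733 per year
P(13) = 149 · e^(-0.036733·13) = 149 · 0.62031 ≈ 92.43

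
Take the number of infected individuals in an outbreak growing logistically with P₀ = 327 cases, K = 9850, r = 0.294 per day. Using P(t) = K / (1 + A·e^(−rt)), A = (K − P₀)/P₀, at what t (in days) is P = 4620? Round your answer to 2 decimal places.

t ≈ 11.05 days

A = (9850 − 327)/327 = 29.12232
4620 = 9850/(1 + 29.12232·e^(−0.294t)) → 1 + 29.12232·e^(−0.294t) = 2.13203
e^(−0.294t) = 0.038872 → t = ln(25.72565)/0.294 = 3.24749/0.294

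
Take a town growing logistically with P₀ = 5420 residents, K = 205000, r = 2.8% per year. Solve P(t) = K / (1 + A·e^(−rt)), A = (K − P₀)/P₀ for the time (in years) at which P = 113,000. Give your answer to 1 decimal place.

A = (205000 − 5420)/5420 = 36.82288
113000 = 205000/(1 + 36.82288·e^(−0.028t)) → 1 + 36.82288·e^(−0.028t) = 1.81416
e^(−0.028t) = 0.02211 → t = ln(45.2281)/0.028 = 3.81172/0.028

t ≈ 136.1 years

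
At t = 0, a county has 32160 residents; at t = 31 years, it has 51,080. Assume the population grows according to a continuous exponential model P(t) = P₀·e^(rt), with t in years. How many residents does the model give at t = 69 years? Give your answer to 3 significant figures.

r = ln(51080/32160) / 31 ≈ 0.014925 per year
P(69) = 32160 · e^(0.014925·69) = 32160 · 2.80054 ≈ 90065.43

≈ 90,100 residents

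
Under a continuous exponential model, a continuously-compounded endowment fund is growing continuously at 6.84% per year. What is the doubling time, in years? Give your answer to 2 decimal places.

doubling time ≈ 10.13 years

doubling time = ln(2) / |r| = 0.69315 / 0.0684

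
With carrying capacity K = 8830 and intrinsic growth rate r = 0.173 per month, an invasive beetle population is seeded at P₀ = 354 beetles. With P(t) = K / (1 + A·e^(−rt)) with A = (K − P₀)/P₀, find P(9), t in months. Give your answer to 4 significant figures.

≈ 1,460 beetles

A = (8830 − 354)/354 = 23.9435
P(9) = 8830 / (1 + 23.9435·e^(−0.173·9)) = 8830 / (1 + 23.9435·0.210767)
= 8830 / 6.04651 ≈ 1460.35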